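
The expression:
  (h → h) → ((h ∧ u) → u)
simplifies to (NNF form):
True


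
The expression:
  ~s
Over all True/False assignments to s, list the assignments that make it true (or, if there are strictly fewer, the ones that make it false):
is true only for:
  s=False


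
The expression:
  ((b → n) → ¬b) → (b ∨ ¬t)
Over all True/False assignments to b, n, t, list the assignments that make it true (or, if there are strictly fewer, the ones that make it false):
is false only for:
  b=False, n=False, t=True;
  b=False, n=True, t=True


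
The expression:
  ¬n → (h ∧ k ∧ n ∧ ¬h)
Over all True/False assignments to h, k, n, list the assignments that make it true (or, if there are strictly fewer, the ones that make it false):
is true only for:
  h=False, k=False, n=True;
  h=False, k=True, n=True;
  h=True, k=False, n=True;
  h=True, k=True, n=True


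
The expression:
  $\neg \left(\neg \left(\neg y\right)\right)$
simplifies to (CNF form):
$\neg y$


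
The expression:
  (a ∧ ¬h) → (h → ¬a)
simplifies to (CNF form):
True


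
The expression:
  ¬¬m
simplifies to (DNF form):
m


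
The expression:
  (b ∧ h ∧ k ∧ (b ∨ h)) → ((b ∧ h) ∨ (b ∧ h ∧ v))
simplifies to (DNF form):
True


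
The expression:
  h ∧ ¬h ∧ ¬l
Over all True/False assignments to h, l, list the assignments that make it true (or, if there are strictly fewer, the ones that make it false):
is never true.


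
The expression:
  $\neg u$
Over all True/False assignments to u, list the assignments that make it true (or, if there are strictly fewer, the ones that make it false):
is true only for:
  u=False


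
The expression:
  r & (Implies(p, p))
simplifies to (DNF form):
r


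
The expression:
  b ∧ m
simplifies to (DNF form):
b ∧ m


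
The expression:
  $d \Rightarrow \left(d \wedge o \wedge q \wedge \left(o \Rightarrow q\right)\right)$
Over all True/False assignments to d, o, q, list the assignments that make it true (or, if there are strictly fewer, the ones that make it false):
is false only for:
  d=True, o=False, q=False;
  d=True, o=False, q=True;
  d=True, o=True, q=False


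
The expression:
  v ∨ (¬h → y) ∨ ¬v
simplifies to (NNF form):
True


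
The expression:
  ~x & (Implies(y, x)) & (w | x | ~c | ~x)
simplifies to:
~x & ~y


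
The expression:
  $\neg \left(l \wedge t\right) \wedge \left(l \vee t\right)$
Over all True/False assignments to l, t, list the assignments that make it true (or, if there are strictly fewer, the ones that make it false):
is true only for:
  l=False, t=True;
  l=True, t=False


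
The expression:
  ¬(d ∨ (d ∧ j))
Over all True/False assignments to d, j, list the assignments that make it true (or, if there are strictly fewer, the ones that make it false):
is true only for:
  d=False, j=False;
  d=False, j=True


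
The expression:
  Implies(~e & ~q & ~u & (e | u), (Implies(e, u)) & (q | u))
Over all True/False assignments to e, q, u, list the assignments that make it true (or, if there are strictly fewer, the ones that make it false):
is always true.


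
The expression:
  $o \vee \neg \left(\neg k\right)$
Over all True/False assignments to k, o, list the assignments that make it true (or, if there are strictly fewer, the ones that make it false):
is false only for:
  k=False, o=False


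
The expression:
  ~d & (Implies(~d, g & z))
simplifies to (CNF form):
g & z & ~d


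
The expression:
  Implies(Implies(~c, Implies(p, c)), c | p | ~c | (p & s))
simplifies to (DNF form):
True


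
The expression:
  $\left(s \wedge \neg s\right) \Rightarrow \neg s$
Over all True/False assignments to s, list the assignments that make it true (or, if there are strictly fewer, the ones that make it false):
is always true.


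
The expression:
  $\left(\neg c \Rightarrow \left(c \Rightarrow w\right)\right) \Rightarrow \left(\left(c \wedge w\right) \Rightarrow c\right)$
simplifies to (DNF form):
$\text{True}$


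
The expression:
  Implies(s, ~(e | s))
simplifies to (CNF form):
~s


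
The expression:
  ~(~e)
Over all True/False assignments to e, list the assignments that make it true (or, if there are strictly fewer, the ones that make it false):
is true only for:
  e=True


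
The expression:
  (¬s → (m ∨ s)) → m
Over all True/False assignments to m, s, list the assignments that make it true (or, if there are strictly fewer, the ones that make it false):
is false only for:
  m=False, s=True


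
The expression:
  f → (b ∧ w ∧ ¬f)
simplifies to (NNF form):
¬f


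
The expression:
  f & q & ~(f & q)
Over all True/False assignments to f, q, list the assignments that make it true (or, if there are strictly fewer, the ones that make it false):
is never true.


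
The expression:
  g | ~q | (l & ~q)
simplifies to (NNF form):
g | ~q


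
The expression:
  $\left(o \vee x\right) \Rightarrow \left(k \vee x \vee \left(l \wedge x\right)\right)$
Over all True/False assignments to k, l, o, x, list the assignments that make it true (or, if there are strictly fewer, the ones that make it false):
is false only for:
  k=False, l=False, o=True, x=False;
  k=False, l=True, o=True, x=False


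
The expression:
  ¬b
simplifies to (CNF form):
¬b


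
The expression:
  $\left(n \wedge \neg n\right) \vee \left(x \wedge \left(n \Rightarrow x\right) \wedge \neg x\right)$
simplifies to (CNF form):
$\text{False}$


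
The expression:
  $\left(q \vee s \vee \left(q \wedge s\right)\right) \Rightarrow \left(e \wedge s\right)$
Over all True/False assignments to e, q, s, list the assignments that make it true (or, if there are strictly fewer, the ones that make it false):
is true only for:
  e=False, q=False, s=False;
  e=True, q=False, s=False;
  e=True, q=False, s=True;
  e=True, q=True, s=True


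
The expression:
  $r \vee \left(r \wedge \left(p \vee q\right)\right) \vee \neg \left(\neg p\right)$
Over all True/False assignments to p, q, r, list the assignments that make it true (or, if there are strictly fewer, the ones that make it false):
is false only for:
  p=False, q=False, r=False;
  p=False, q=True, r=False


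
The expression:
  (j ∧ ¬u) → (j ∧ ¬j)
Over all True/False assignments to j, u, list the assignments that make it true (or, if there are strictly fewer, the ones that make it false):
is false only for:
  j=True, u=False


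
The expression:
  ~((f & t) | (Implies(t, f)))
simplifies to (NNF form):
t & ~f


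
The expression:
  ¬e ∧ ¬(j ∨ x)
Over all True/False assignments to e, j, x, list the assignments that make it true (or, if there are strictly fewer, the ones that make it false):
is true only for:
  e=False, j=False, x=False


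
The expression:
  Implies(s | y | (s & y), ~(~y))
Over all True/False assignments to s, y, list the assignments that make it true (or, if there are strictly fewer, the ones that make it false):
is false only for:
  s=True, y=False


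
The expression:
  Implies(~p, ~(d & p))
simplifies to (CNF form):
True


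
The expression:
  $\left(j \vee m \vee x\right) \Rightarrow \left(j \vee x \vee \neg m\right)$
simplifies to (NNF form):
$j \vee x \vee \neg m$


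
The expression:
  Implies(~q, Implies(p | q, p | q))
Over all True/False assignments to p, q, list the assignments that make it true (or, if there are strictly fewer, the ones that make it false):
is always true.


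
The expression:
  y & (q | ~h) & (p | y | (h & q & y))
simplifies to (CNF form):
y & (q | ~h)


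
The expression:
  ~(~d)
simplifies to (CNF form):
d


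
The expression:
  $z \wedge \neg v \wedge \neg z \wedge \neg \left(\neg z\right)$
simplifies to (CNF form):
$\text{False}$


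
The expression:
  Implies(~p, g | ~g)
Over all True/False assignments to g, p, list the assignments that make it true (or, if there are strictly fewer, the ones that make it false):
is always true.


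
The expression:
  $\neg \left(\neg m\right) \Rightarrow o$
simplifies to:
$o \vee \neg m$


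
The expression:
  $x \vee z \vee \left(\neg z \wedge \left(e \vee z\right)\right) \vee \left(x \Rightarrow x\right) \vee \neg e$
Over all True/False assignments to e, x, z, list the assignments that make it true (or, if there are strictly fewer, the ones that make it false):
is always true.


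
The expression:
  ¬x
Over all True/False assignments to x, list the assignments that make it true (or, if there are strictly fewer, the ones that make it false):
is true only for:
  x=False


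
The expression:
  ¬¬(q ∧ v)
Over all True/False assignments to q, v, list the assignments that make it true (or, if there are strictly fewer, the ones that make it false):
is true only for:
  q=True, v=True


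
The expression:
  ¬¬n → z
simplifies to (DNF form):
z ∨ ¬n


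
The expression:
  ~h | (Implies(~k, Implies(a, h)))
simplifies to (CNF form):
True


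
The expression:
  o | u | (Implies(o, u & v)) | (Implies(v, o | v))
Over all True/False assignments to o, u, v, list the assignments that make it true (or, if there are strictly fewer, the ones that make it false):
is always true.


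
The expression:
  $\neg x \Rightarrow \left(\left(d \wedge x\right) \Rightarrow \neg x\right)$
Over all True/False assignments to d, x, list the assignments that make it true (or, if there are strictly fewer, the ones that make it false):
is always true.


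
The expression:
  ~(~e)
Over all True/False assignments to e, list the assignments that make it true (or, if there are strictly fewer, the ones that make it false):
is true only for:
  e=True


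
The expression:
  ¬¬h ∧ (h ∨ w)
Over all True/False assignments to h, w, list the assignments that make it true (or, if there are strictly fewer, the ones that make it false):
is true only for:
  h=True, w=False;
  h=True, w=True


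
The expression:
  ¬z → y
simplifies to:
y ∨ z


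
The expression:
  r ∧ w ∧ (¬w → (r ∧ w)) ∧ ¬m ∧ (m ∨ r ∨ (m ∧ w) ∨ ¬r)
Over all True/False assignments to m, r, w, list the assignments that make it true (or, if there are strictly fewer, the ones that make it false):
is true only for:
  m=False, r=True, w=True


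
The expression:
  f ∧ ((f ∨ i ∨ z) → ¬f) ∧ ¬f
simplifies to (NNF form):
False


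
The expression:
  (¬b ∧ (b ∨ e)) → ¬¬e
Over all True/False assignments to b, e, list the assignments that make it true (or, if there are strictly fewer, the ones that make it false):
is always true.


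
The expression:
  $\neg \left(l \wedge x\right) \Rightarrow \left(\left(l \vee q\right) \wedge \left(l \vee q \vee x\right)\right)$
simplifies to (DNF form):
$l \vee q$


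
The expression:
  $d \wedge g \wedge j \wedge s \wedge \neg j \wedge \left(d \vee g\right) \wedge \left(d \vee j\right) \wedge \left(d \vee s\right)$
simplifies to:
$\text{False}$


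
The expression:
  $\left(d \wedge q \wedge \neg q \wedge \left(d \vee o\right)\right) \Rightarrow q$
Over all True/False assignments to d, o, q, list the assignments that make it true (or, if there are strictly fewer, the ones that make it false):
is always true.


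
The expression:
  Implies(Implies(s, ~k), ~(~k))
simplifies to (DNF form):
k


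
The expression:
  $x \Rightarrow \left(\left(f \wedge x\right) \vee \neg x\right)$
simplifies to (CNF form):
$f \vee \neg x$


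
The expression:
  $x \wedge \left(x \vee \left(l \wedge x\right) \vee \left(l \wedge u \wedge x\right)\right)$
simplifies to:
$x$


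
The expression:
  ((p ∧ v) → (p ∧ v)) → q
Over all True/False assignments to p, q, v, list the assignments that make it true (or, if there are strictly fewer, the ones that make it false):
is true only for:
  p=False, q=True, v=False;
  p=False, q=True, v=True;
  p=True, q=True, v=False;
  p=True, q=True, v=True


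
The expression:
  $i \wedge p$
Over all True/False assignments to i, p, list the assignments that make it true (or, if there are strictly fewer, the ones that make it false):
is true only for:
  i=True, p=True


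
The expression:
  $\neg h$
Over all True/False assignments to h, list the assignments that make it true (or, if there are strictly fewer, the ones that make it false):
is true only for:
  h=False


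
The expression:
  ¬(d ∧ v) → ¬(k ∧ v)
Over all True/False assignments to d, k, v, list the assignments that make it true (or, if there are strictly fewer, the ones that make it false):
is false only for:
  d=False, k=True, v=True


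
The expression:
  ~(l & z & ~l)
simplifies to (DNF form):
True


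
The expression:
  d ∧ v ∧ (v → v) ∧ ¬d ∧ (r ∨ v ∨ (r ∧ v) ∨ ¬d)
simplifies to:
False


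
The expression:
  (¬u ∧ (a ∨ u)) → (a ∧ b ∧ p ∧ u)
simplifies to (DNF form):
u ∨ ¬a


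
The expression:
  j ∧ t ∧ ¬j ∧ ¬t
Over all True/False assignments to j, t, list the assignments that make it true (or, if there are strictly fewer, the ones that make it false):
is never true.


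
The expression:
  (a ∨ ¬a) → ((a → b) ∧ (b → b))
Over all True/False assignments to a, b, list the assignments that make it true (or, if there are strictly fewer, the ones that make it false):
is false only for:
  a=True, b=False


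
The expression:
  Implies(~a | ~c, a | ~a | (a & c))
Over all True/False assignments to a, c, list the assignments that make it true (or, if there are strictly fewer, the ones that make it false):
is always true.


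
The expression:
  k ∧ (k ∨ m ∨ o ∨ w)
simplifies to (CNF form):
k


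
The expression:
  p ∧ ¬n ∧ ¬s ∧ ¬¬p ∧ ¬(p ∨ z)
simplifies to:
False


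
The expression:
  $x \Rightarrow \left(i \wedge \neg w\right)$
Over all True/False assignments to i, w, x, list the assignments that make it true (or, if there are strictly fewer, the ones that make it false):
is false only for:
  i=False, w=False, x=True;
  i=False, w=True, x=True;
  i=True, w=True, x=True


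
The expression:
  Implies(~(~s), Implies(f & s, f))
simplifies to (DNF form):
True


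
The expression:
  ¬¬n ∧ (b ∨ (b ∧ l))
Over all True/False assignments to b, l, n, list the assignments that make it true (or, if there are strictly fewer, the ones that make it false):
is true only for:
  b=True, l=False, n=True;
  b=True, l=True, n=True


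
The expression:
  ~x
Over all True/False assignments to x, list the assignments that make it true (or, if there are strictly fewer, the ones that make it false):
is true only for:
  x=False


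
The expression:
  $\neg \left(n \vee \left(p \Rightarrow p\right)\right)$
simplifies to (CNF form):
$\text{False}$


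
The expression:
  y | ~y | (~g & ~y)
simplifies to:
True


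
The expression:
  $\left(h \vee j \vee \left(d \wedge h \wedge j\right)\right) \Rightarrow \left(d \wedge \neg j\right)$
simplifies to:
$\neg j \wedge \left(d \vee \neg h\right)$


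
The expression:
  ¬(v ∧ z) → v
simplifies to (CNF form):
v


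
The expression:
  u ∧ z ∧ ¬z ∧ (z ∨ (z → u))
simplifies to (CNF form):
False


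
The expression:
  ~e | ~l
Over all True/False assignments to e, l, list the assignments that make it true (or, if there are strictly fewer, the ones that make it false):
is false only for:
  e=True, l=True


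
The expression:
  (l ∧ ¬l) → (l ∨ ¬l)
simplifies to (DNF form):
True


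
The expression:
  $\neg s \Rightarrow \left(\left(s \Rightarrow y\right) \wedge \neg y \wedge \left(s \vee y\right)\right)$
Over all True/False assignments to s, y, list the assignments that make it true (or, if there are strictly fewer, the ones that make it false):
is true only for:
  s=True, y=False;
  s=True, y=True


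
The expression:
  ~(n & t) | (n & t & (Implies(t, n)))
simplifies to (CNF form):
True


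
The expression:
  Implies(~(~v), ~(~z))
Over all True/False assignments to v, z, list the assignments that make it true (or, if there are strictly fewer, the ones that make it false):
is false only for:
  v=True, z=False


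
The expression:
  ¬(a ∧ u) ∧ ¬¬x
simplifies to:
x ∧ (¬a ∨ ¬u)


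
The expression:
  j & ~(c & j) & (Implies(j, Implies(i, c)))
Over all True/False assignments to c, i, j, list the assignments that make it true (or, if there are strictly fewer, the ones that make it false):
is true only for:
  c=False, i=False, j=True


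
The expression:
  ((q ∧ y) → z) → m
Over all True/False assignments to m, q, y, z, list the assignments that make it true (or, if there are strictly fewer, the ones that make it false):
is false only for:
  m=False, q=False, y=False, z=False;
  m=False, q=False, y=False, z=True;
  m=False, q=False, y=True, z=False;
  m=False, q=False, y=True, z=True;
  m=False, q=True, y=False, z=False;
  m=False, q=True, y=False, z=True;
  m=False, q=True, y=True, z=True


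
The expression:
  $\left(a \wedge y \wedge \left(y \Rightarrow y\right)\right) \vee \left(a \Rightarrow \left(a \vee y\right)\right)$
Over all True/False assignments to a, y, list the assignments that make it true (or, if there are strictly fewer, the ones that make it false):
is always true.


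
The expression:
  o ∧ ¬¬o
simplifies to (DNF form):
o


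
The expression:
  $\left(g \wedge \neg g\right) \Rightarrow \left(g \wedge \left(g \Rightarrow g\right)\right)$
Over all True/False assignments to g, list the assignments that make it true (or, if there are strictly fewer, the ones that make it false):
is always true.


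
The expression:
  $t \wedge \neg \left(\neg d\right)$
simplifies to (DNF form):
$d \wedge t$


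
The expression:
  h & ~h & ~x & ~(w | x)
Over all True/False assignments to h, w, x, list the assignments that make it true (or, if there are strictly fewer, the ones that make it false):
is never true.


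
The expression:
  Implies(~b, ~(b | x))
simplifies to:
b | ~x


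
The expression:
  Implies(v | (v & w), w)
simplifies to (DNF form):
w | ~v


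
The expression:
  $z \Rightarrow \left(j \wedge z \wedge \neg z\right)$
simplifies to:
$\neg z$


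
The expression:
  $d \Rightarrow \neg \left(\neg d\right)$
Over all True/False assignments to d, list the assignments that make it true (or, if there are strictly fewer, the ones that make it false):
is always true.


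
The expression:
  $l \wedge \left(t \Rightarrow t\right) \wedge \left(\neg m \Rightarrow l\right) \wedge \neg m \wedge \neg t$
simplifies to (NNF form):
$l \wedge \neg m \wedge \neg t$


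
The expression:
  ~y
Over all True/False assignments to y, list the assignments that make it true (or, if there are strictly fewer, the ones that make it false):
is true only for:
  y=False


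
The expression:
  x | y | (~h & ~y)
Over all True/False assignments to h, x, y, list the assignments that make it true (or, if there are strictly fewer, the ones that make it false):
is false only for:
  h=True, x=False, y=False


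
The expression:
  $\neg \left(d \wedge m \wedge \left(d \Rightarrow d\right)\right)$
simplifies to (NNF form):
$\neg d \vee \neg m$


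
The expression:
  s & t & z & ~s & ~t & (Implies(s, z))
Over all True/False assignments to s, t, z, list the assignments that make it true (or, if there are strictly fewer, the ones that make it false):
is never true.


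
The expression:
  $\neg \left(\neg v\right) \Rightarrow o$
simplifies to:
$o \vee \neg v$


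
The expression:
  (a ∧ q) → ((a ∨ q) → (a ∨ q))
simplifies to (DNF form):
True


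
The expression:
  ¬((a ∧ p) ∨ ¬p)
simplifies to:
p ∧ ¬a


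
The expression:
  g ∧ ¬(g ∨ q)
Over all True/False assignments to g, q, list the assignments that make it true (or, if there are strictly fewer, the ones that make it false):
is never true.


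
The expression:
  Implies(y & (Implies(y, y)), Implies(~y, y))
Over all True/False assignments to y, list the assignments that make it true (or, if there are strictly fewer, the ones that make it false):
is always true.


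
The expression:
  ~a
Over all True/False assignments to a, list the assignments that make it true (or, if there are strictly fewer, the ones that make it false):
is true only for:
  a=False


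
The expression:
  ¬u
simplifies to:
¬u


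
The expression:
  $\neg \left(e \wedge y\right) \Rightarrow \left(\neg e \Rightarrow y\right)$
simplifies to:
$e \vee y$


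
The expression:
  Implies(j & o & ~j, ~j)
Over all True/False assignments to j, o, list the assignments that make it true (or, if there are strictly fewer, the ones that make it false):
is always true.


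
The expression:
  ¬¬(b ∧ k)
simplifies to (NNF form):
b ∧ k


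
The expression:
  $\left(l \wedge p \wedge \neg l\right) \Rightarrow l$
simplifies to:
$\text{True}$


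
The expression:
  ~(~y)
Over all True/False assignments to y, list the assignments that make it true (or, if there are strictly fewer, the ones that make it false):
is true only for:
  y=True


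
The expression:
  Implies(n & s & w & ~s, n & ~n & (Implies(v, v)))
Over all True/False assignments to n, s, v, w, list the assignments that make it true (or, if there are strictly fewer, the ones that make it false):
is always true.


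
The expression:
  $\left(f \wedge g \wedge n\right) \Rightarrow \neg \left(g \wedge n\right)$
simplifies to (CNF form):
$\neg f \vee \neg g \vee \neg n$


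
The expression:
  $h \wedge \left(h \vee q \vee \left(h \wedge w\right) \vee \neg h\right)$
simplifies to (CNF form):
$h$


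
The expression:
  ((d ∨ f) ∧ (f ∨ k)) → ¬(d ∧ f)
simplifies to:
¬d ∨ ¬f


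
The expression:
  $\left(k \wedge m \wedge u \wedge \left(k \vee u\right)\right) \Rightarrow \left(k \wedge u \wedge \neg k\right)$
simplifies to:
$\neg k \vee \neg m \vee \neg u$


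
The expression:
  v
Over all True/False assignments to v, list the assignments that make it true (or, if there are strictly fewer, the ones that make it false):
is true only for:
  v=True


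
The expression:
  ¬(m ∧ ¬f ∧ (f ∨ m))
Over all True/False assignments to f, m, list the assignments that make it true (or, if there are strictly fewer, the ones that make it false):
is false only for:
  f=False, m=True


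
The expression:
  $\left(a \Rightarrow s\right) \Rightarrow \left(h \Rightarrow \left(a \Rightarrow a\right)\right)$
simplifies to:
$\text{True}$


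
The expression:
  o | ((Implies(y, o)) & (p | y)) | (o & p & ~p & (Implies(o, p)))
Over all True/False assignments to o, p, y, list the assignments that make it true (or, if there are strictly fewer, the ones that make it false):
is false only for:
  o=False, p=False, y=False;
  o=False, p=False, y=True;
  o=False, p=True, y=True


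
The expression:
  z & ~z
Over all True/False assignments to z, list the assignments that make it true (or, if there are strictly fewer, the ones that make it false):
is never true.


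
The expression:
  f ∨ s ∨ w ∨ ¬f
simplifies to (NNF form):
True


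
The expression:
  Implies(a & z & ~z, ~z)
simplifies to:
True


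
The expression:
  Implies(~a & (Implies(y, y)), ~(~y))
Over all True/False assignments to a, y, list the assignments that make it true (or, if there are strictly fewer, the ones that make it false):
is false only for:
  a=False, y=False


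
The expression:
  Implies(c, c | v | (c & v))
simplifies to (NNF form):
True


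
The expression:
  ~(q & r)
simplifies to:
~q | ~r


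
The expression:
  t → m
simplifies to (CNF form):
m ∨ ¬t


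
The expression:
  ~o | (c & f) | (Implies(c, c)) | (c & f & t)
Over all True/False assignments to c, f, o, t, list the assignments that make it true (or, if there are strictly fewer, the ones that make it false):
is always true.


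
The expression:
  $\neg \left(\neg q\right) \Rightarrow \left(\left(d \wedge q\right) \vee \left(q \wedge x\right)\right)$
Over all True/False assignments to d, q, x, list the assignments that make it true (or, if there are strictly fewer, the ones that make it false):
is false only for:
  d=False, q=True, x=False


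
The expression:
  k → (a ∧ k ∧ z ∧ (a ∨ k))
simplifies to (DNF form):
(a ∧ z) ∨ ¬k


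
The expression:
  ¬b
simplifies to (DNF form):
¬b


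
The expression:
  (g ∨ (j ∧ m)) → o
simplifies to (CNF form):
(o ∨ ¬g) ∧ (o ∨ ¬j ∨ ¬m)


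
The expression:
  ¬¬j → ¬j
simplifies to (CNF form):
¬j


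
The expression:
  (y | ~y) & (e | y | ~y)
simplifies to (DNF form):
True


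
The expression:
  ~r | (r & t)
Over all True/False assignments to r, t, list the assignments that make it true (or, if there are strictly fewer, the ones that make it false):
is false only for:
  r=True, t=False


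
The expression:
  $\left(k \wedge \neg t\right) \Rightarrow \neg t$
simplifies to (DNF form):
$\text{True}$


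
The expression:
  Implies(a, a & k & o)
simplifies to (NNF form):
~a | (k & o)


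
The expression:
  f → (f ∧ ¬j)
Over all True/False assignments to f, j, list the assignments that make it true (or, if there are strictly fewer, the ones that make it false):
is false only for:
  f=True, j=True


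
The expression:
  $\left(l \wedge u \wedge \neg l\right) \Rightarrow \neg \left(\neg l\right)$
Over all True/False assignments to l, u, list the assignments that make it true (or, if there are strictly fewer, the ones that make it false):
is always true.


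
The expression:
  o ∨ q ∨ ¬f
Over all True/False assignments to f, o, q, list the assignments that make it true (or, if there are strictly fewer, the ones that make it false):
is false only for:
  f=True, o=False, q=False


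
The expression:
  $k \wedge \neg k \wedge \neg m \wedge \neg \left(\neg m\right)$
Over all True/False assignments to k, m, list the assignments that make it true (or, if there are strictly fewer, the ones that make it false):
is never true.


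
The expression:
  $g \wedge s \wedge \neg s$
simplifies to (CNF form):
$\text{False}$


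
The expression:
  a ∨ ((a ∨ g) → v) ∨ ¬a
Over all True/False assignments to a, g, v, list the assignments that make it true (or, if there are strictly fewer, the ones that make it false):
is always true.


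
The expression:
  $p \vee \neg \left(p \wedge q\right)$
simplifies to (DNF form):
$\text{True}$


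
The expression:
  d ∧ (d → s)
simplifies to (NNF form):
d ∧ s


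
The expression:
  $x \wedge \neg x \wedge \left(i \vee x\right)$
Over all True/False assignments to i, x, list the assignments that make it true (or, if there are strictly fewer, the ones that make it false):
is never true.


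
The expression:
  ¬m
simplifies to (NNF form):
¬m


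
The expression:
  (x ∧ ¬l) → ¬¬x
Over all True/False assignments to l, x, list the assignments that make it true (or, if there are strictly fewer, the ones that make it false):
is always true.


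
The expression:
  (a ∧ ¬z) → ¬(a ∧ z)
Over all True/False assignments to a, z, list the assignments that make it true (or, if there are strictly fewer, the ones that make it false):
is always true.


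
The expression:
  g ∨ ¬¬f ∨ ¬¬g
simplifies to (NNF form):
f ∨ g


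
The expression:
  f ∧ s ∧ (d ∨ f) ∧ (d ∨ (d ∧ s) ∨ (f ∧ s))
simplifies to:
f ∧ s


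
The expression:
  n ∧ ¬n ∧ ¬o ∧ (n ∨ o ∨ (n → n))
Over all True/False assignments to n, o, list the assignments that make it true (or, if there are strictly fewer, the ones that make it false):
is never true.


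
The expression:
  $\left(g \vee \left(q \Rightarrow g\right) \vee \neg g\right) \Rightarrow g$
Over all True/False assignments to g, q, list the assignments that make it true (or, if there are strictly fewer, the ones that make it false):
is true only for:
  g=True, q=False;
  g=True, q=True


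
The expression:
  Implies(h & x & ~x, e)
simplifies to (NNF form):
True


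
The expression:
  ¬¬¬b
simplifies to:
¬b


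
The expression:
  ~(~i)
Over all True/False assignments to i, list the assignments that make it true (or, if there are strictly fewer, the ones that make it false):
is true only for:
  i=True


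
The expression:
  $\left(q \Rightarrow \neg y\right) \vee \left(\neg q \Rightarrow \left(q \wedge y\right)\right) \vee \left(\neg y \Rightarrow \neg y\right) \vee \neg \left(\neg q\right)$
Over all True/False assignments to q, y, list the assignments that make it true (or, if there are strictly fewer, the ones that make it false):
is always true.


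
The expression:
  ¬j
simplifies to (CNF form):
¬j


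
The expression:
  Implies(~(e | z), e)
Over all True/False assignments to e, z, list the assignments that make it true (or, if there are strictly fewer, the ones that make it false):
is false only for:
  e=False, z=False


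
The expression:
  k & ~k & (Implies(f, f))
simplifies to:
False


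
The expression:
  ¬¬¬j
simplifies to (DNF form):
¬j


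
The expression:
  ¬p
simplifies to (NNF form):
¬p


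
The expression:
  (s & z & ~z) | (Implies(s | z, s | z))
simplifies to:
True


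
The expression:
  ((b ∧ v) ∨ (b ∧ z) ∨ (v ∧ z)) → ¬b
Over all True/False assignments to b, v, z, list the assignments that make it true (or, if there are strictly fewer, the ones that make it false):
is false only for:
  b=True, v=False, z=True;
  b=True, v=True, z=False;
  b=True, v=True, z=True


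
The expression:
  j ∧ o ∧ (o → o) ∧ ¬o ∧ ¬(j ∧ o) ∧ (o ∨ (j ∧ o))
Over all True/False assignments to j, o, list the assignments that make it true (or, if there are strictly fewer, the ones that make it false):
is never true.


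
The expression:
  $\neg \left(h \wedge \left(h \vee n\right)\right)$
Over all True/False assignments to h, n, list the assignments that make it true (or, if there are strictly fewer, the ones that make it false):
is true only for:
  h=False, n=False;
  h=False, n=True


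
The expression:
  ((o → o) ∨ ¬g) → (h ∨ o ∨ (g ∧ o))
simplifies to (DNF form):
h ∨ o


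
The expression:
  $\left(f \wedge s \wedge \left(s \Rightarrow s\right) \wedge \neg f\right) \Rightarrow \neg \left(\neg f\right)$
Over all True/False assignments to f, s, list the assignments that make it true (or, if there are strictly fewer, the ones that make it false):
is always true.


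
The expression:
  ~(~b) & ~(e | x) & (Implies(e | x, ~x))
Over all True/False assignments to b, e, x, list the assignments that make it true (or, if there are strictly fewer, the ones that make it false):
is true only for:
  b=True, e=False, x=False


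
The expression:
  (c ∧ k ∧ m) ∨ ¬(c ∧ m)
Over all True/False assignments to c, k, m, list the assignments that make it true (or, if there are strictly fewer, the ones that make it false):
is false only for:
  c=True, k=False, m=True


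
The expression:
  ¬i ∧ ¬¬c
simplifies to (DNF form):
c ∧ ¬i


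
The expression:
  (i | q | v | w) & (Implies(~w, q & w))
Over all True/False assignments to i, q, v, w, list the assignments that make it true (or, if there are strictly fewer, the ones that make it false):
is true only for:
  i=False, q=False, v=False, w=True;
  i=False, q=False, v=True, w=True;
  i=False, q=True, v=False, w=True;
  i=False, q=True, v=True, w=True;
  i=True, q=False, v=False, w=True;
  i=True, q=False, v=True, w=True;
  i=True, q=True, v=False, w=True;
  i=True, q=True, v=True, w=True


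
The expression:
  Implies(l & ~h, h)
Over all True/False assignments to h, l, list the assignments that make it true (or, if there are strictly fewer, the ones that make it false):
is false only for:
  h=False, l=True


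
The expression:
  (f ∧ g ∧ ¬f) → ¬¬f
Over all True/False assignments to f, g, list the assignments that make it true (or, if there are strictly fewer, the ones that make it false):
is always true.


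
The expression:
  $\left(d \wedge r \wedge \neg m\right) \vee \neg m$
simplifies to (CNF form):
$\neg m$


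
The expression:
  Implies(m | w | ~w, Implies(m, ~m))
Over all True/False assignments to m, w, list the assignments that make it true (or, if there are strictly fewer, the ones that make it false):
is true only for:
  m=False, w=False;
  m=False, w=True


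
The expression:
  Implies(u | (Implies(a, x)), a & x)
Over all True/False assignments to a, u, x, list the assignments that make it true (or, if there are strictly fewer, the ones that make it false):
is true only for:
  a=True, u=False, x=False;
  a=True, u=False, x=True;
  a=True, u=True, x=True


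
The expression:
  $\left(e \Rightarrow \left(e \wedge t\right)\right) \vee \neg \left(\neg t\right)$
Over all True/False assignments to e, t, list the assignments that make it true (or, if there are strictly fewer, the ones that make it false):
is false only for:
  e=True, t=False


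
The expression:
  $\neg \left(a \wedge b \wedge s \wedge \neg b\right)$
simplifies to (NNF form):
$\text{True}$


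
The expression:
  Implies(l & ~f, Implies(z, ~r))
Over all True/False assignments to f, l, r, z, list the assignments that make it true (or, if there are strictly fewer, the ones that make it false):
is false only for:
  f=False, l=True, r=True, z=True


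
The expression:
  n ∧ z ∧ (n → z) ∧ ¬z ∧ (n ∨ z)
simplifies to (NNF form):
False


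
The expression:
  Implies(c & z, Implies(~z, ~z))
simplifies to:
True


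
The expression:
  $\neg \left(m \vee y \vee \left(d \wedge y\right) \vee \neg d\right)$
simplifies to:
$d \wedge \neg m \wedge \neg y$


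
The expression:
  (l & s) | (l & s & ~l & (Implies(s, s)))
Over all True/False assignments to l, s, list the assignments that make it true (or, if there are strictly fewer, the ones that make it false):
is true only for:
  l=True, s=True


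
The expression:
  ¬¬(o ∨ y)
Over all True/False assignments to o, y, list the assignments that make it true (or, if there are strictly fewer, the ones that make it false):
is false only for:
  o=False, y=False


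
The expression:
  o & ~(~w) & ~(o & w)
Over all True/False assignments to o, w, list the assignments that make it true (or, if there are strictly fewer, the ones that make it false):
is never true.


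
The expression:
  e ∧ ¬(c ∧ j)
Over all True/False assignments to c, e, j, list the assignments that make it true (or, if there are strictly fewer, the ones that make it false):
is true only for:
  c=False, e=True, j=False;
  c=False, e=True, j=True;
  c=True, e=True, j=False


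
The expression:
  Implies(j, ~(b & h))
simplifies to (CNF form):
~b | ~h | ~j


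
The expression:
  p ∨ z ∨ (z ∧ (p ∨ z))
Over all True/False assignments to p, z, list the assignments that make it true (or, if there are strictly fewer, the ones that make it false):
is false only for:
  p=False, z=False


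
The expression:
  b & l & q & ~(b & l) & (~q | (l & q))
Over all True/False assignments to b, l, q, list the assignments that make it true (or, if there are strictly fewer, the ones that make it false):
is never true.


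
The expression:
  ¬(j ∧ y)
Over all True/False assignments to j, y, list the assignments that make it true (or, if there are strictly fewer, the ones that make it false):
is false only for:
  j=True, y=True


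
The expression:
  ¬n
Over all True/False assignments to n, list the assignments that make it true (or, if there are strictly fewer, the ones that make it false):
is true only for:
  n=False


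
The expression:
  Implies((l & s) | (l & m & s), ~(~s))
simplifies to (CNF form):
True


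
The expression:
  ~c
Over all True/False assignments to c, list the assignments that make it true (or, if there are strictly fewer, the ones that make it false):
is true only for:
  c=False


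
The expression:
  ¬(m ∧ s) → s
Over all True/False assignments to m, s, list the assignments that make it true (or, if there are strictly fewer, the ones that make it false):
is true only for:
  m=False, s=True;
  m=True, s=True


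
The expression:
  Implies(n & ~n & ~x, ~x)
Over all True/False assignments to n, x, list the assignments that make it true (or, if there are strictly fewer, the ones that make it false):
is always true.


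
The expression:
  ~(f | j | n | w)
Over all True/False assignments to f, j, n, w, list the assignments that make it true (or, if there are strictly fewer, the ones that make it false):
is true only for:
  f=False, j=False, n=False, w=False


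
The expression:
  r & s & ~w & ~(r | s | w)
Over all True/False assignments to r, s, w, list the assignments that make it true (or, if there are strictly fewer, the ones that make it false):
is never true.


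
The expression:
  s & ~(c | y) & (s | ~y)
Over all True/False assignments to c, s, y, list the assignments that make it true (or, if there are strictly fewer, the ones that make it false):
is true only for:
  c=False, s=True, y=False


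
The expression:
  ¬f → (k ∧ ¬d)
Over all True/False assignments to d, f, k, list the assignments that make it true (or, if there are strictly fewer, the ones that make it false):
is false only for:
  d=False, f=False, k=False;
  d=True, f=False, k=False;
  d=True, f=False, k=True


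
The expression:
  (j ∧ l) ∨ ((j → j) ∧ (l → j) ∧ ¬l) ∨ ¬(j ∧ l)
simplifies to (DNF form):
True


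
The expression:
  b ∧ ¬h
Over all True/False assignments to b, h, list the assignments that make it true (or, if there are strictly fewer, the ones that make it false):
is true only for:
  b=True, h=False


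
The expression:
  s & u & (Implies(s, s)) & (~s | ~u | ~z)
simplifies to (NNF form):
s & u & ~z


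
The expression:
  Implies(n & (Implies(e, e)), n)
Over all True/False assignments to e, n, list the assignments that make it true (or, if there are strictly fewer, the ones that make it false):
is always true.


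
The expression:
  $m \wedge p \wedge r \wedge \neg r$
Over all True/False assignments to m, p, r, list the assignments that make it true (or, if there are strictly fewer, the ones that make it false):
is never true.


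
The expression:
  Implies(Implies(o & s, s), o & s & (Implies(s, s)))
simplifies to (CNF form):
o & s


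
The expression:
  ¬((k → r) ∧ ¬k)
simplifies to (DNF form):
k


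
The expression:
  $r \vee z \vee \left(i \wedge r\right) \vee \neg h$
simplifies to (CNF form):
$r \vee z \vee \neg h$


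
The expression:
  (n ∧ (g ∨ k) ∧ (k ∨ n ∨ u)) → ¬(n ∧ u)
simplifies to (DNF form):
(¬g ∧ ¬k) ∨ ¬n ∨ ¬u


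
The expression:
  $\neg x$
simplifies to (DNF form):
$\neg x$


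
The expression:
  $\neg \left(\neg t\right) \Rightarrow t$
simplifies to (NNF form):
$\text{True}$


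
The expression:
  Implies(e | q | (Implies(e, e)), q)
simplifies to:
q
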